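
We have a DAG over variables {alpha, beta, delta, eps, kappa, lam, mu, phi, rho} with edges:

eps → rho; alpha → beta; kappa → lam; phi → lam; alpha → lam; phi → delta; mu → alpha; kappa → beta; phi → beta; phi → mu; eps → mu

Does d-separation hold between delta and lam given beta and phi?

Yes

Enumerating the 5 paths from delta to lam and testing each for blocking by {beta, phi}:
Path 1: delta ← phi → lam
  phi is a fork here and phi is conditioned on, so the path is blocked at phi.
Path 2: delta ← phi → mu → alpha → lam
  phi is a fork here and phi is conditioned on, so the path is blocked at phi.
Path 3: delta ← phi → mu → alpha → beta ← kappa → lam
  phi is a fork here and phi is conditioned on, so the path is blocked at phi.
Path 4: delta ← phi → beta ← alpha → lam
  phi is a fork here and phi is conditioned on, so the path is blocked at phi.
Path 5: delta ← phi → beta ← kappa → lam
  phi is a fork here and phi is conditioned on, so the path is blocked at phi.
Since every path is blocked, d-separation holds.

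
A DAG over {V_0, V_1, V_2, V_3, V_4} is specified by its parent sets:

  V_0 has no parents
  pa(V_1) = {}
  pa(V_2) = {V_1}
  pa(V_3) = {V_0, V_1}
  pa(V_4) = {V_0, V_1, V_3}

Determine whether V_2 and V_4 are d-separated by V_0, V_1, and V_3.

Yes — V_2 and V_4 are d-separated given {V_0, V_1, V_3}.

We examine all 3 paths between V_2 and V_4:
Path 1: V_2 ← V_1 → V_4
  V_1 is a fork here and V_1 is conditioned on, so the path is blocked at V_1.
Path 2: V_2 ← V_1 → V_3 ← V_0 → V_4
  V_1 is a fork here and V_1 is conditioned on, so the path is blocked at V_1.
Path 3: V_2 ← V_1 → V_3 → V_4
  V_1 is a fork here and V_1 is conditioned on, so the path is blocked at V_1.
Every path is blocked, so V_2 and V_4 are d-separated given {V_0, V_1, V_3}.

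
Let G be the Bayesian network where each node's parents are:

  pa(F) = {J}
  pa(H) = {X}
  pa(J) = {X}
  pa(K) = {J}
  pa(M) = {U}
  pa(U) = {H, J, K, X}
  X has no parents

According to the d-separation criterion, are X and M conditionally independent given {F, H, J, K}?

No

We examine all 4 paths between X and M:
Path 1: X → U → M
  U is a chain and U is not conditioned on — no node blocks this path, so it is active.
Path 2: X → H → U → M
  H is a chain here and H is conditioned on, so the path is blocked at H.
Path 3: X → J → U → M
  J is a chain here and J is conditioned on, so the path is blocked at J.
Path 4: X → J → K → U → M
  J is a chain here and J is conditioned on, so the path is blocked at J.
Since the path X → U → M is active, X and M are not d-separated given {F, H, J, K}.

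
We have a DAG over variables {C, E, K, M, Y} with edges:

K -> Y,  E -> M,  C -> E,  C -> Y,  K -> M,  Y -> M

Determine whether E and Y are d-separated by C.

We examine all 3 paths between E and Y:
Path 1: E ← C → Y
  C is a fork here and C is conditioned on, so the path is blocked at C.
Path 2: E → M ← Y
  M is a collider here and neither M nor any of its descendants is conditioned on, so the collider stays closed — the path is blocked at M.
Path 3: E → M ← K → Y
  M is a collider here and neither M nor any of its descendants is conditioned on, so the collider stays closed — the path is blocked at M.
All paths are blocked; E ⊥ Y | {C} holds.

Yes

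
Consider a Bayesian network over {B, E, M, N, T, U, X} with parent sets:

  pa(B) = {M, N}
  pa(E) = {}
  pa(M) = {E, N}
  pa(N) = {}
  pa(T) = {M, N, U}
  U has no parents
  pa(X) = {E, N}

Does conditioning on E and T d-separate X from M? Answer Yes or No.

No — X and M are not d-separated given {E, T}.

4 paths connect X and M; each must be blocked for d-separation to hold:
  1. X ← N → B ← M — N:fork[open]; B:collider[blocks] ⇒ blocked
  2. X ← N → M — N:fork[open] ⇒ active
  3. X ← N → T ← M — N:fork[open]; T:collider[open] ⇒ active
  4. X ← E → M — E:fork[blocks] ⇒ blocked
At least one path is unblocked, so d-separation fails.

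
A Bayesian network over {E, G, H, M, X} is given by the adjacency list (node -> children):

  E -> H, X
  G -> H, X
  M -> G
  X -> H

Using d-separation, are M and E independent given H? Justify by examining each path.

No

4 paths connect M and E; each must be blocked for d-separation to hold:
Path 1: M → G → H ← X ← E
  G is a chain and G is not conditioned on; H is a collider and H is conditioned on, which opens it; X is a chain and X is not conditioned on — no node blocks this path, so it is active.
Path 2: M → G → H ← E
  G is a chain and G is not conditioned on; H is a collider and H is conditioned on, which opens it — no node blocks this path, so it is active.
Path 3: M → G → X → H ← E
  G is a chain and G is not conditioned on; X is a chain and X is not conditioned on; H is a collider and H is conditioned on, which opens it — no node blocks this path, so it is active.
Path 4: M → G → X ← E
  G is a chain and G is not conditioned on; X is a collider and its descendant H is conditioned on, which opens it — no node blocks this path, so it is active.
Because an active path exists, M and E are not d-separated.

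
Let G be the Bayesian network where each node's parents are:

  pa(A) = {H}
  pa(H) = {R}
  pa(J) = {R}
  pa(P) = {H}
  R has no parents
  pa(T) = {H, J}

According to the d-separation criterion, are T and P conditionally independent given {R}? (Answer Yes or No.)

No — T and P are not d-separated given {R}.

Enumerating the 2 paths from T to P and testing each for blocking by {R}:
Path 1: T ← J ← R → H → P
  R is a fork here and R is conditioned on, so the path is blocked at R.
Path 2: T ← H → P
  H is a fork and H is not conditioned on — no node blocks this path, so it is active.
At least one path is unblocked, so d-separation fails.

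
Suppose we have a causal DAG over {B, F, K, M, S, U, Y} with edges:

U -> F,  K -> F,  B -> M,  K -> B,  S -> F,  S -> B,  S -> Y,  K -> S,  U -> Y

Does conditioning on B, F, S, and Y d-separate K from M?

4 paths connect K and M; each must be blocked for d-separation to hold:
Path 1: K → S → B → M
  S is a chain here and S is conditioned on, so the path is blocked at S.
Path 2: K → F ← S → B → M
  S is a fork here and S is conditioned on, so the path is blocked at S.
Path 3: K → F ← U → Y ← S → B → M
  S is a fork here and S is conditioned on, so the path is blocked at S.
Path 4: K → B → M
  B is a chain here and B is conditioned on, so the path is blocked at B.
All paths are blocked; K ⊥ M | {B, F, S, Y} holds.

Yes — K and M are d-separated given {B, F, S, Y}.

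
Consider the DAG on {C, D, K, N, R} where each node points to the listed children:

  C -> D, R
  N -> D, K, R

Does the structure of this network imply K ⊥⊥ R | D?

Enumerating the 2 paths from K to R and testing each for blocking by {D}:
Path 1: K ← N → R
  N is a fork and N is not conditioned on — no node blocks this path, so it is active.
Path 2: K ← N → D ← C → R
  N is a fork and N is not conditioned on; D is a collider and D is conditioned on, which opens it; C is a fork and C is not conditioned on — no node blocks this path, so it is active.
At least one path is unblocked, so d-separation fails.

No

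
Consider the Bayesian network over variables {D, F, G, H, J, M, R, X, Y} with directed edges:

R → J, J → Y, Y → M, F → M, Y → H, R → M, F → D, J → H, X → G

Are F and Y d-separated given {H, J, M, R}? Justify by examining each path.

There are 3 undirected paths between F and Y; checking each against the conditioning set {H, J, M, R}:
Path 1: F → M ← R → J → Y
  R is a fork here and R is conditioned on, so the path is blocked at R.
Path 2: F → M ← R → J → H ← Y
  R is a fork here and R is conditioned on, so the path is blocked at R.
Path 3: F → M ← Y
  M is a collider and M is conditioned on, which opens it — no node blocks this path, so it is active.
Because an active path exists, F and Y are not d-separated.

No — F and Y are not d-separated given {H, J, M, R}.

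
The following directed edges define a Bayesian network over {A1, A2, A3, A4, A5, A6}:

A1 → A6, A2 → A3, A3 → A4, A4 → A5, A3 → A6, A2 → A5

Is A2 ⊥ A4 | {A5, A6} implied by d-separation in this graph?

No

2 paths connect A2 and A4; each must be blocked for d-separation to hold:
Path 1: A2 → A3 → A4
  A3 is a chain and A3 is not conditioned on — no node blocks this path, so it is active.
Path 2: A2 → A5 ← A4
  A5 is a collider and A5 is conditioned on, which opens it — no node blocks this path, so it is active.
Since the path A2 → A3 → A4 is active, A2 and A4 are not d-separated given {A5, A6}.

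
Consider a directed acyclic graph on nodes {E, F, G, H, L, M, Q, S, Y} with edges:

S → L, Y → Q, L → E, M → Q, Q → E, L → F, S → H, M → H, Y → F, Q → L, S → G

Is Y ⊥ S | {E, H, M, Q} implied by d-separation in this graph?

We examine all 6 paths between Y and S:
Path 1: Y → Q ← M → H ← S
  M is a fork here and M is conditioned on, so the path is blocked at M.
Path 2: Y → Q → E ← L ← S
  Q is a chain here and Q is conditioned on, so the path is blocked at Q.
Path 3: Y → Q → L ← S
  Q is a chain here and Q is conditioned on, so the path is blocked at Q.
Path 4: Y → F ← L ← Q ← M → H ← S
  F is a collider here and neither F nor any of its descendants is conditioned on, so the collider stays closed — the path is blocked at F.
Path 5: Y → F ← L ← S
  F is a collider here and neither F nor any of its descendants is conditioned on, so the collider stays closed — the path is blocked at F.
Path 6: Y → F ← L → E ← Q ← M → H ← S
  F is a collider here and neither F nor any of its descendants is conditioned on, so the collider stays closed — the path is blocked at F.
All paths are blocked; Y ⊥ S | {E, H, M, Q} holds.

Yes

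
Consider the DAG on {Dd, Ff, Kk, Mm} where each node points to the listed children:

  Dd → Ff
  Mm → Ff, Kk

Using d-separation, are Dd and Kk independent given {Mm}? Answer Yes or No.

Yes — Dd and Kk are d-separated given {Mm}.

Only one path connects Dd and Kk:
  1. Dd → Ff ← Mm → Kk — Ff:collider[blocks]; Mm:fork[blocks] ⇒ blocked
Every path is blocked, so Dd and Kk are d-separated given {Mm}.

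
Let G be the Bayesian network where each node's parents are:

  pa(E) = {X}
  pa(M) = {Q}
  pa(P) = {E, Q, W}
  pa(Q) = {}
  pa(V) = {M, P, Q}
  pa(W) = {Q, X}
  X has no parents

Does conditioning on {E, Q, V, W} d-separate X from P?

Yes

There are 5 undirected paths between X and P; checking each against the conditioning set {E, Q, V, W}:
Path 1: X → E → P
  E is a chain here and E is conditioned on, so the path is blocked at E.
Path 2: X → W ← Q → P
  Q is a fork here and Q is conditioned on, so the path is blocked at Q.
Path 3: X → W ← Q → V ← P
  Q is a fork here and Q is conditioned on, so the path is blocked at Q.
Path 4: X → W ← Q → M → V ← P
  Q is a fork here and Q is conditioned on, so the path is blocked at Q.
Path 5: X → W → P
  W is a chain here and W is conditioned on, so the path is blocked at W.
Since every path is blocked, d-separation holds.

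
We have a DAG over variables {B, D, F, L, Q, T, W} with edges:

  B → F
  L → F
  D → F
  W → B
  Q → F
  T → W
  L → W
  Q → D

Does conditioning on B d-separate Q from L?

There are 4 undirected paths between Q and L; checking each against the conditioning set {B}:
  1. Q → F ← B ← W ← L — F:collider[blocks]; B:chain[blocks]; W:chain[open] ⇒ blocked
  2. Q → F ← L — F:collider[blocks] ⇒ blocked
  3. Q → D → F ← B ← W ← L — D:chain[open]; F:collider[blocks]; B:chain[blocks]; W:chain[open] ⇒ blocked
  4. Q → D → F ← L — D:chain[open]; F:collider[blocks] ⇒ blocked
All paths are blocked; Q ⊥ L | {B} holds.

Yes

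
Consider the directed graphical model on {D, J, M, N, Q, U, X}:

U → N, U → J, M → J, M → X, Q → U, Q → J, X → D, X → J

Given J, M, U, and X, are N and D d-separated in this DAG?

We examine all 4 paths between N and D:
Path 1: N ← U → J ← X → D
  U is a fork here and U is conditioned on, so the path is blocked at U.
Path 2: N ← U → J ← M → X → D
  U is a fork here and U is conditioned on, so the path is blocked at U.
Path 3: N ← U ← Q → J ← X → D
  U is a chain here and U is conditioned on, so the path is blocked at U.
Path 4: N ← U ← Q → J ← M → X → D
  U is a chain here and U is conditioned on, so the path is blocked at U.
All paths are blocked; N ⊥ D | {J, M, U, X} holds.

Yes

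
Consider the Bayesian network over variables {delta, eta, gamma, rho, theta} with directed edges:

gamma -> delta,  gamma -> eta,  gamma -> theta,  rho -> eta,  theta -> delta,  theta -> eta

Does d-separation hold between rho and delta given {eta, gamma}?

There are 4 undirected paths between rho and delta; checking each against the conditioning set {eta, gamma}:
  1. rho → eta ← theta → delta — eta:collider[open]; theta:fork[open] ⇒ active
  2. rho → eta ← theta ← gamma → delta — eta:collider[open]; theta:chain[open]; gamma:fork[blocks] ⇒ blocked
  3. rho → eta ← gamma → delta — eta:collider[open]; gamma:fork[blocks] ⇒ blocked
  4. rho → eta ← gamma → theta → delta — eta:collider[open]; gamma:fork[blocks]; theta:chain[open] ⇒ blocked
Since the path rho → eta ← theta → delta is active, rho and delta are not d-separated given {eta, gamma}.

No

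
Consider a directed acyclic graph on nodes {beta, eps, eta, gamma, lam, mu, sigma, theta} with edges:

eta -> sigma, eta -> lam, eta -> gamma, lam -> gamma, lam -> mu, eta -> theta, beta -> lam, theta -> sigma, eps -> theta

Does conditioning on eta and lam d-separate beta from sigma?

There are 4 undirected paths between beta and sigma; checking each against the conditioning set {eta, lam}:
Path 1: beta → lam ← eta → theta → sigma
  eta is a fork here and eta is conditioned on, so the path is blocked at eta.
Path 2: beta → lam ← eta → sigma
  eta is a fork here and eta is conditioned on, so the path is blocked at eta.
Path 3: beta → lam → gamma ← eta → theta → sigma
  lam is a chain here and lam is conditioned on, so the path is blocked at lam.
Path 4: beta → lam → gamma ← eta → sigma
  lam is a chain here and lam is conditioned on, so the path is blocked at lam.
Since every path is blocked, d-separation holds.

Yes — beta and sigma are d-separated given {eta, lam}.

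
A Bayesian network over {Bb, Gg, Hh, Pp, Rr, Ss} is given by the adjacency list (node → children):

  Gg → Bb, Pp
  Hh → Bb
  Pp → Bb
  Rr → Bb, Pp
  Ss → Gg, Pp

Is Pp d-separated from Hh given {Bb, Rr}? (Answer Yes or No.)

No

4 paths connect Pp and Hh; each must be blocked for d-separation to hold:
Path 1: Pp ← Ss → Gg → Bb ← Hh
  Ss is a fork and Ss is not conditioned on; Gg is a chain and Gg is not conditioned on; Bb is a collider and Bb is conditioned on, which opens it — no node blocks this path, so it is active.
Path 2: Pp → Bb ← Hh
  Bb is a collider and Bb is conditioned on, which opens it — no node blocks this path, so it is active.
Path 3: Pp ← Rr → Bb ← Hh
  Rr is a fork here and Rr is conditioned on, so the path is blocked at Rr.
Path 4: Pp ← Gg → Bb ← Hh
  Gg is a fork and Gg is not conditioned on; Bb is a collider and Bb is conditioned on, which opens it — no node blocks this path, so it is active.
Since the path Pp ← Ss → Gg → Bb ← Hh is active, Pp and Hh are not d-separated given {Bb, Rr}.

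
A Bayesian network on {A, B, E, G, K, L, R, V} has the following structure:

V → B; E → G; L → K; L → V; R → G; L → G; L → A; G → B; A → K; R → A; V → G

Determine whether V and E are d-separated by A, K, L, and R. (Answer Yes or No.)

Yes — V and E are d-separated given {A, K, L, R}.

There are 5 undirected paths between V and E; checking each against the conditioning set {A, K, L, R}:
Path 1: V → B ← G ← E
  B is a collider here and neither B nor any of its descendants is conditioned on, so the collider stays closed — the path is blocked at B.
Path 2: V ← L → A ← R → G ← E
  L is a fork here and L is conditioned on, so the path is blocked at L.
Path 3: V ← L → K ← A ← R → G ← E
  L is a fork here and L is conditioned on, so the path is blocked at L.
Path 4: V ← L → G ← E
  L is a fork here and L is conditioned on, so the path is blocked at L.
Path 5: V → G ← E
  G is a collider here and neither G nor any of its descendants is conditioned on, so the collider stays closed — the path is blocked at G.
Every path is blocked, so V and E are d-separated given {A, K, L, R}.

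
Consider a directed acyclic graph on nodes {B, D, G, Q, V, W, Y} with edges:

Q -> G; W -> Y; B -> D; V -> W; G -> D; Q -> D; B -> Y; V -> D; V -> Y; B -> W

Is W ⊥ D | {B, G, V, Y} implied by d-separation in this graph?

6 paths connect W and D; each must be blocked for d-separation to hold:
Path 1: W ← V → D
  V is a fork here and V is conditioned on, so the path is blocked at V.
Path 2: W ← V → Y ← B → D
  V is a fork here and V is conditioned on, so the path is blocked at V.
Path 3: W → Y ← V → D
  V is a fork here and V is conditioned on, so the path is blocked at V.
Path 4: W → Y ← B → D
  B is a fork here and B is conditioned on, so the path is blocked at B.
Path 5: W ← B → D
  B is a fork here and B is conditioned on, so the path is blocked at B.
Path 6: W ← B → Y ← V → D
  B is a fork here and B is conditioned on, so the path is blocked at B.
All paths are blocked; W ⊥ D | {B, G, V, Y} holds.

Yes — W and D are d-separated given {B, G, V, Y}.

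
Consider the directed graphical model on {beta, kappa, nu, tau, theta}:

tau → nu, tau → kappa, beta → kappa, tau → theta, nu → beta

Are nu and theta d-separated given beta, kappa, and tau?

We examine all 2 paths between nu and theta:
  1. nu → beta → kappa ← tau → theta — beta:chain[blocks]; kappa:collider[open]; tau:fork[blocks] ⇒ blocked
  2. nu ← tau → theta — tau:fork[blocks] ⇒ blocked
Since every path is blocked, d-separation holds.

Yes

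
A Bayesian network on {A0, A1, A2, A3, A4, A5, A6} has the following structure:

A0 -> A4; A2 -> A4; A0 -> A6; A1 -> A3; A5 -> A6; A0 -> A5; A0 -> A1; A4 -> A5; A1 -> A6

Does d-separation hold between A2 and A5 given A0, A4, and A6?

Yes

We examine all 4 paths between A2 and A5:
Path 1: A2 → A4 ← A0 → A6 ← A5
  A0 is a fork here and A0 is conditioned on, so the path is blocked at A0.
Path 2: A2 → A4 ← A0 → A1 → A6 ← A5
  A0 is a fork here and A0 is conditioned on, so the path is blocked at A0.
Path 3: A2 → A4 ← A0 → A5
  A0 is a fork here and A0 is conditioned on, so the path is blocked at A0.
Path 4: A2 → A4 → A5
  A4 is a chain here and A4 is conditioned on, so the path is blocked at A4.
All paths are blocked; A2 ⊥ A5 | {A0, A4, A6} holds.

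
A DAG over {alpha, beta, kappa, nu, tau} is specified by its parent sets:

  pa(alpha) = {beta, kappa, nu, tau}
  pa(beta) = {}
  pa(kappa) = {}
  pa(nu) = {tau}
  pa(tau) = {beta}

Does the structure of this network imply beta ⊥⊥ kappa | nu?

Enumerating the 3 paths from beta to kappa and testing each for blocking by {nu}:
Path 1: beta → tau → nu → alpha ← kappa
  nu is a chain here and nu is conditioned on, so the path is blocked at nu.
Path 2: beta → tau → alpha ← kappa
  alpha is a collider here and neither alpha nor any of its descendants is conditioned on, so the collider stays closed — the path is blocked at alpha.
Path 3: beta → alpha ← kappa
  alpha is a collider here and neither alpha nor any of its descendants is conditioned on, so the collider stays closed — the path is blocked at alpha.
Every path is blocked, so beta and kappa are d-separated given {nu}.

Yes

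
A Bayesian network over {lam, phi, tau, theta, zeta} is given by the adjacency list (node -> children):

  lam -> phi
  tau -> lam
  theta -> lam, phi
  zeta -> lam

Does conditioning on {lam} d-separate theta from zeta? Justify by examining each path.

Enumerating the 2 paths from theta to zeta and testing each for blocking by {lam}:
  1. theta → phi ← lam ← zeta — phi:collider[blocks]; lam:chain[blocks] ⇒ blocked
  2. theta → lam ← zeta — lam:collider[open] ⇒ active
At least one path is unblocked, so d-separation fails.

No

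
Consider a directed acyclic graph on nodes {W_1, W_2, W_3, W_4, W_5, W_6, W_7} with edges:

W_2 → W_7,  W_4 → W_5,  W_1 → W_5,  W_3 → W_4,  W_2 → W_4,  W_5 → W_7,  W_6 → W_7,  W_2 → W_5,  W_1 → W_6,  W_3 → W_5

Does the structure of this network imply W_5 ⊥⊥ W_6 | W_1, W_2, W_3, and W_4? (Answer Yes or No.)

Yes

There are 5 undirected paths between W_5 and W_6; checking each against the conditioning set {W_1, W_2, W_3, W_4}:
  1. W_5 ← W_2 → W_7 ← W_6 — W_2:fork[blocks]; W_7:collider[blocks] ⇒ blocked
  2. W_5 ← W_1 → W_6 — W_1:fork[blocks] ⇒ blocked
  3. W_5 ← W_4 ← W_2 → W_7 ← W_6 — W_4:chain[blocks]; W_2:fork[blocks]; W_7:collider[blocks] ⇒ blocked
  4. W_5 ← W_3 → W_4 ← W_2 → W_7 ← W_6 — W_3:fork[blocks]; W_4:collider[open]; W_2:fork[blocks]; W_7:collider[blocks] ⇒ blocked
  5. W_5 → W_7 ← W_6 — W_7:collider[blocks] ⇒ blocked
Since every path is blocked, d-separation holds.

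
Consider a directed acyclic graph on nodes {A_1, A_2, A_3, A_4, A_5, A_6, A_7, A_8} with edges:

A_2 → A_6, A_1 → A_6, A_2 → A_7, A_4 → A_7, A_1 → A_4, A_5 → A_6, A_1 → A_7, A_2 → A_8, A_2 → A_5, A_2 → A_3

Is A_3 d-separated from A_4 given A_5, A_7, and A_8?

No

There are 6 undirected paths between A_3 and A_4; checking each against the conditioning set {A_5, A_7, A_8}:
  1. A_3 ← A_2 → A_5 → A_6 ← A_1 → A_7 ← A_4 — A_2:fork[open]; A_5:chain[blocks]; A_6:collider[blocks]; A_1:fork[open]; A_7:collider[open] ⇒ blocked
  2. A_3 ← A_2 → A_5 → A_6 ← A_1 → A_4 — A_2:fork[open]; A_5:chain[blocks]; A_6:collider[blocks]; A_1:fork[open] ⇒ blocked
  3. A_3 ← A_2 → A_6 ← A_1 → A_7 ← A_4 — A_2:fork[open]; A_6:collider[blocks]; A_1:fork[open]; A_7:collider[open] ⇒ blocked
  4. A_3 ← A_2 → A_6 ← A_1 → A_4 — A_2:fork[open]; A_6:collider[blocks]; A_1:fork[open] ⇒ blocked
  5. A_3 ← A_2 → A_7 ← A_1 → A_4 — A_2:fork[open]; A_7:collider[open]; A_1:fork[open] ⇒ active
  6. A_3 ← A_2 → A_7 ← A_4 — A_2:fork[open]; A_7:collider[open] ⇒ active
At least one path is unblocked, so d-separation fails.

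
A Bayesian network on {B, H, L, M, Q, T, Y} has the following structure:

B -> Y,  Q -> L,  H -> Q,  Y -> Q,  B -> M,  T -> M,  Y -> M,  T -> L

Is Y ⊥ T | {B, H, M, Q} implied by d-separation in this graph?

No

3 paths connect Y and T; each must be blocked for d-separation to hold:
Path 1: Y → Q → L ← T
  Q is a chain here and Q is conditioned on, so the path is blocked at Q.
Path 2: Y → M ← T
  M is a collider and M is conditioned on, which opens it — no node blocks this path, so it is active.
Path 3: Y ← B → M ← T
  B is a fork here and B is conditioned on, so the path is blocked at B.
Since the path Y → M ← T is active, Y and T are not d-separated given {B, H, M, Q}.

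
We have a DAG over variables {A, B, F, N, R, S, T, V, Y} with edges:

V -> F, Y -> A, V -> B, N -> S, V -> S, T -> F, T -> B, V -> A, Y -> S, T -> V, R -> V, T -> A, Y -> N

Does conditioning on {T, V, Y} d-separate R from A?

We examine all 6 paths between R and A:
Path 1: R → V → B ← T → A
  V is a chain here and V is conditioned on, so the path is blocked at V.
Path 2: R → V → S ← Y → A
  V is a chain here and V is conditioned on, so the path is blocked at V.
Path 3: R → V → S ← N ← Y → A
  V is a chain here and V is conditioned on, so the path is blocked at V.
Path 4: R → V → A
  V is a chain here and V is conditioned on, so the path is blocked at V.
Path 5: R → V ← T → A
  T is a fork here and T is conditioned on, so the path is blocked at T.
Path 6: R → V → F ← T → A
  V is a chain here and V is conditioned on, so the path is blocked at V.
All paths are blocked; R ⊥ A | {T, V, Y} holds.

Yes — R and A are d-separated given {T, V, Y}.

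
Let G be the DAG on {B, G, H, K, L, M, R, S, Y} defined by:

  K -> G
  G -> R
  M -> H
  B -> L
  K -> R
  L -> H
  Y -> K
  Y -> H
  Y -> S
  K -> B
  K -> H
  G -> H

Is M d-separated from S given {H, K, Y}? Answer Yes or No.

5 paths connect M and S; each must be blocked for d-separation to hold:
Path 1: M → H ← K ← Y → S
  K is a chain here and K is conditioned on, so the path is blocked at K.
Path 2: M → H ← G ← K ← Y → S
  K is a chain here and K is conditioned on, so the path is blocked at K.
Path 3: M → H ← G → R ← K ← Y → S
  R is a collider here and neither R nor any of its descendants is conditioned on, so the collider stays closed — the path is blocked at R.
Path 4: M → H ← L ← B ← K ← Y → S
  K is a chain here and K is conditioned on, so the path is blocked at K.
Path 5: M → H ← Y → S
  Y is a fork here and Y is conditioned on, so the path is blocked at Y.
Every path is blocked, so M and S are d-separated given {H, K, Y}.

Yes — M and S are d-separated given {H, K, Y}.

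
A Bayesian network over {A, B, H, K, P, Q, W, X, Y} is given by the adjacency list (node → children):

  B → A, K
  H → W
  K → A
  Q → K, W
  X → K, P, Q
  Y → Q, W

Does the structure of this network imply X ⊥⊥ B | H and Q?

Yes

There are 4 undirected paths between X and B; checking each against the conditioning set {H, Q}:
Path 1: X → Q → K ← B
  Q is a chain here and Q is conditioned on, so the path is blocked at Q.
Path 2: X → Q → K → A ← B
  Q is a chain here and Q is conditioned on, so the path is blocked at Q.
Path 3: X → K ← B
  K is a collider here and neither K nor any of its descendants is conditioned on, so the collider stays closed — the path is blocked at K.
Path 4: X → K → A ← B
  A is a collider here and neither A nor any of its descendants is conditioned on, so the collider stays closed — the path is blocked at A.
Since every path is blocked, d-separation holds.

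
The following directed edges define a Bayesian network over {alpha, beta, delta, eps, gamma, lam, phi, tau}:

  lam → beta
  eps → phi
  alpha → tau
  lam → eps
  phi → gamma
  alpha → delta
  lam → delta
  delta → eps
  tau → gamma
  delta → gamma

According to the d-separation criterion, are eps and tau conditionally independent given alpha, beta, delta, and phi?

We examine all 6 paths between eps and tau:
  1. eps ← lam → delta ← alpha → tau — lam:fork[open]; delta:collider[open]; alpha:fork[blocks] ⇒ blocked
  2. eps ← lam → delta → gamma ← tau — lam:fork[open]; delta:chain[blocks]; gamma:collider[blocks] ⇒ blocked
  3. eps → phi → gamma ← tau — phi:chain[blocks]; gamma:collider[blocks] ⇒ blocked
  4. eps → phi → gamma ← delta ← alpha → tau — phi:chain[blocks]; gamma:collider[blocks]; delta:chain[blocks]; alpha:fork[blocks] ⇒ blocked
  5. eps ← delta ← alpha → tau — delta:chain[blocks]; alpha:fork[blocks] ⇒ blocked
  6. eps ← delta → gamma ← tau — delta:fork[blocks]; gamma:collider[blocks] ⇒ blocked
Every path is blocked, so eps and tau are d-separated given {alpha, beta, delta, phi}.

Yes — eps and tau are d-separated given {alpha, beta, delta, phi}.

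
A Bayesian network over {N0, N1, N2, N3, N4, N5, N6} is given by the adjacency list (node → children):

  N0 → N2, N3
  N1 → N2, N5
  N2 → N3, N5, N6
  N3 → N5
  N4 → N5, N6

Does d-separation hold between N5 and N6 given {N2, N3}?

5 paths connect N5 and N6; each must be blocked for d-separation to hold:
Path 1: N5 ← N2 → N6
  N2 is a fork here and N2 is conditioned on, so the path is blocked at N2.
Path 2: N5 ← N4 → N6
  N4 is a fork and N4 is not conditioned on — no node blocks this path, so it is active.
Path 3: N5 ← N1 → N2 → N6
  N2 is a chain here and N2 is conditioned on, so the path is blocked at N2.
Path 4: N5 ← N3 ← N2 → N6
  N3 is a chain here and N3 is conditioned on, so the path is blocked at N3.
Path 5: N5 ← N3 ← N0 → N2 → N6
  N3 is a chain here and N3 is conditioned on, so the path is blocked at N3.
Since the path N5 ← N4 → N6 is active, N5 and N6 are not d-separated given {N2, N3}.

No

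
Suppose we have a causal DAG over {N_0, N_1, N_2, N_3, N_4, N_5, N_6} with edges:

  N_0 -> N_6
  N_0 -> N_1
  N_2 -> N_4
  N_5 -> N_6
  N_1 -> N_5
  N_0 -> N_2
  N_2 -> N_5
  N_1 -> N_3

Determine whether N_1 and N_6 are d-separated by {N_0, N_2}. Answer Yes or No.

Enumerating the 4 paths from N_1 to N_6 and testing each for blocking by {N_0, N_2}:
  1. N_1 ← N_0 → N_6 — N_0:fork[blocks] ⇒ blocked
  2. N_1 ← N_0 → N_2 → N_5 → N_6 — N_0:fork[blocks]; N_2:chain[blocks]; N_5:chain[open] ⇒ blocked
  3. N_1 → N_5 → N_6 — N_5:chain[open] ⇒ active
  4. N_1 → N_5 ← N_2 ← N_0 → N_6 — N_5:collider[blocks]; N_2:chain[blocks]; N_0:fork[blocks] ⇒ blocked
At least one path is unblocked, so d-separation fails.

No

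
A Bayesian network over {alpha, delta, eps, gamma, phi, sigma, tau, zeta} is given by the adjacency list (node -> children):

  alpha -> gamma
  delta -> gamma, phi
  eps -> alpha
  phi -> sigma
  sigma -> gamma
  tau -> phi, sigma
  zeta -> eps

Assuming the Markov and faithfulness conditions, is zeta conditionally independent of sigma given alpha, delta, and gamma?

Yes — zeta and sigma are d-separated given {alpha, delta, gamma}.

We examine all 3 paths between zeta and sigma:
  1. zeta → eps → alpha → gamma ← sigma — eps:chain[open]; alpha:chain[blocks]; gamma:collider[open] ⇒ blocked
  2. zeta → eps → alpha → gamma ← delta → phi ← tau → sigma — eps:chain[open]; alpha:chain[blocks]; gamma:collider[open]; delta:fork[blocks]; phi:collider[open]; tau:fork[open] ⇒ blocked
  3. zeta → eps → alpha → gamma ← delta → phi → sigma — eps:chain[open]; alpha:chain[blocks]; gamma:collider[open]; delta:fork[blocks]; phi:chain[open] ⇒ blocked
Every path is blocked, so zeta and sigma are d-separated given {alpha, delta, gamma}.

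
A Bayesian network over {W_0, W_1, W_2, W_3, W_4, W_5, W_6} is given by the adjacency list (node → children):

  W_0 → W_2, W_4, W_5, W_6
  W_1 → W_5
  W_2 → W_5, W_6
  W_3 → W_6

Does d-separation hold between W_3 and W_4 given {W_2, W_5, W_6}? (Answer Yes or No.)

No — W_3 and W_4 are not d-separated given {W_2, W_5, W_6}.

3 paths connect W_3 and W_4; each must be blocked for d-separation to hold:
  1. W_3 → W_6 ← W_2 → W_5 ← W_0 → W_4 — W_6:collider[open]; W_2:fork[blocks]; W_5:collider[open]; W_0:fork[open] ⇒ blocked
  2. W_3 → W_6 ← W_2 ← W_0 → W_4 — W_6:collider[open]; W_2:chain[blocks]; W_0:fork[open] ⇒ blocked
  3. W_3 → W_6 ← W_0 → W_4 — W_6:collider[open]; W_0:fork[open] ⇒ active
Because an active path exists, W_3 and W_4 are not d-separated.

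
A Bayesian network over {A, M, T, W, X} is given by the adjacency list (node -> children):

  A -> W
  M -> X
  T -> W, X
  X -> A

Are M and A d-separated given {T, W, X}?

Yes — M and A are d-separated given {T, W, X}.

There are 2 undirected paths between M and A; checking each against the conditioning set {T, W, X}:
Path 1: M → X ← T → W ← A
  T is a fork here and T is conditioned on, so the path is blocked at T.
Path 2: M → X → A
  X is a chain here and X is conditioned on, so the path is blocked at X.
Every path is blocked, so M and A are d-separated given {T, W, X}.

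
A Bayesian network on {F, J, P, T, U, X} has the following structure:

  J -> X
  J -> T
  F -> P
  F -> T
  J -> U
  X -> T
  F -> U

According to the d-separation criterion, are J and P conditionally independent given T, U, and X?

3 paths connect J and P; each must be blocked for d-separation to hold:
Path 1: J → U ← F → P
  U is a collider and U is conditioned on, which opens it; F is a fork and F is not conditioned on — no node blocks this path, so it is active.
Path 2: J → T ← F → P
  T is a collider and T is conditioned on, which opens it; F is a fork and F is not conditioned on — no node blocks this path, so it is active.
Path 3: J → X → T ← F → P
  X is a chain here and X is conditioned on, so the path is blocked at X.
Because an active path exists, J and P are not d-separated.

No — J and P are not d-separated given {T, U, X}.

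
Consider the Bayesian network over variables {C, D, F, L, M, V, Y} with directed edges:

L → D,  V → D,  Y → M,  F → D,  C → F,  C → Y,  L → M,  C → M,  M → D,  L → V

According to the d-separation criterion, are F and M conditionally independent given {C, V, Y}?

There are 5 undirected paths between F and M; checking each against the conditioning set {C, V, Y}:
Path 1: F → D ← M
  D is a collider here and neither D nor any of its descendants is conditioned on, so the collider stays closed — the path is blocked at D.
Path 2: F → D ← V ← L → M
  D is a collider here and neither D nor any of its descendants is conditioned on, so the collider stays closed — the path is blocked at D.
Path 3: F → D ← L → M
  D is a collider here and neither D nor any of its descendants is conditioned on, so the collider stays closed — the path is blocked at D.
Path 4: F ← C → M
  C is a fork here and C is conditioned on, so the path is blocked at C.
Path 5: F ← C → Y → M
  C is a fork here and C is conditioned on, so the path is blocked at C.
All paths are blocked; F ⊥ M | {C, V, Y} holds.

Yes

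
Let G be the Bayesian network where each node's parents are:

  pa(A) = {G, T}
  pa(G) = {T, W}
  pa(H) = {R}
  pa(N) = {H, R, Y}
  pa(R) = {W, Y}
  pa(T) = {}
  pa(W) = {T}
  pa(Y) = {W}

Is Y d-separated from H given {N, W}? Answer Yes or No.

No — Y and H are not d-separated given {N, W}.

There are 6 undirected paths between Y and H; checking each against the conditioning set {N, W}:
Path 1: Y → N ← H
  N is a collider and N is conditioned on, which opens it — no node blocks this path, so it is active.
Path 2: Y → N ← R → H
  N is a collider and N is conditioned on, which opens it; R is a fork and R is not conditioned on — no node blocks this path, so it is active.
Path 3: Y ← W → R → H
  W is a fork here and W is conditioned on, so the path is blocked at W.
Path 4: Y ← W → R → N ← H
  W is a fork here and W is conditioned on, so the path is blocked at W.
Path 5: Y → R → H
  R is a chain and R is not conditioned on — no node blocks this path, so it is active.
Path 6: Y → R → N ← H
  R is a chain and R is not conditioned on; N is a collider and N is conditioned on, which opens it — no node blocks this path, so it is active.
Because an active path exists, Y and H are not d-separated.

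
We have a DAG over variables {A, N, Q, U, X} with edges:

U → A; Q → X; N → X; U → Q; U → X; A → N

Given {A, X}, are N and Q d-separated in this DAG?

No

Enumerating the 4 paths from N to Q and testing each for blocking by {A, X}:
  1. N → X ← Q — X:collider[open] ⇒ active
  2. N → X ← U → Q — X:collider[open]; U:fork[open] ⇒ active
  3. N ← A ← U → X ← Q — A:chain[blocks]; U:fork[open]; X:collider[open] ⇒ blocked
  4. N ← A ← U → Q — A:chain[blocks]; U:fork[open] ⇒ blocked
At least one path is unblocked, so d-separation fails.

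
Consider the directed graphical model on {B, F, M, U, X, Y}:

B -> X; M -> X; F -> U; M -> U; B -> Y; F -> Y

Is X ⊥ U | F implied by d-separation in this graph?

Enumerating the 2 paths from X to U and testing each for blocking by {F}:
Path 1: X ← M → U
  M is a fork and M is not conditioned on — no node blocks this path, so it is active.
Path 2: X ← B → Y ← F → U
  Y is a collider here and neither Y nor any of its descendants is conditioned on, so the collider stays closed — the path is blocked at Y.
Since the path X ← M → U is active, X and U are not d-separated given {F}.

No — X and U are not d-separated given {F}.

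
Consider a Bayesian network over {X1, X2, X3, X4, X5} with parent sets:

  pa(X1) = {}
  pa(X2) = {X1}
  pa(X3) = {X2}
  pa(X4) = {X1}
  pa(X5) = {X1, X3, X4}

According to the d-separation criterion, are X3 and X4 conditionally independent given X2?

Enumerating the 4 paths from X3 to X4 and testing each for blocking by {X2}:
Path 1: X3 ← X2 ← X1 → X4
  X2 is a chain here and X2 is conditioned on, so the path is blocked at X2.
Path 2: X3 ← X2 ← X1 → X5 ← X4
  X2 is a chain here and X2 is conditioned on, so the path is blocked at X2.
Path 3: X3 → X5 ← X4
  X5 is a collider here and neither X5 nor any of its descendants is conditioned on, so the collider stays closed — the path is blocked at X5.
Path 4: X3 → X5 ← X1 → X4
  X5 is a collider here and neither X5 nor any of its descendants is conditioned on, so the collider stays closed — the path is blocked at X5.
All paths are blocked; X3 ⊥ X4 | {X2} holds.

Yes — X3 and X4 are d-separated given {X2}.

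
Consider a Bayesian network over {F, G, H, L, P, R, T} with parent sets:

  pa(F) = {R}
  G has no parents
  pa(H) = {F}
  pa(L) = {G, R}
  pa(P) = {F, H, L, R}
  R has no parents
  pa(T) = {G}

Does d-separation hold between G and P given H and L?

We examine all 4 paths between G and P:
Path 1: G → L → P
  L is a chain here and L is conditioned on, so the path is blocked at L.
Path 2: G → L ← R → P
  L is a collider and L is conditioned on, which opens it; R is a fork and R is not conditioned on — no node blocks this path, so it is active.
Path 3: G → L ← R → F → P
  L is a collider and L is conditioned on, which opens it; R is a fork and R is not conditioned on; F is a chain and F is not conditioned on — no node blocks this path, so it is active.
Path 4: G → L ← R → F → H → P
  H is a chain here and H is conditioned on, so the path is blocked at H.
Since the path G → L ← R → P is active, G and P are not d-separated given {H, L}.

No — G and P are not d-separated given {H, L}.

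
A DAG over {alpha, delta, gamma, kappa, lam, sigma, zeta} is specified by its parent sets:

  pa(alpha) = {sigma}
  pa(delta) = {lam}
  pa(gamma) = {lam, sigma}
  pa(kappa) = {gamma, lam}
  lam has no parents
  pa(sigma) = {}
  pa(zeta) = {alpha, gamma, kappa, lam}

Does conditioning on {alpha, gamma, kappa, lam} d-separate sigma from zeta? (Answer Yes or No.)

Yes — sigma and zeta are d-separated given {alpha, gamma, kappa, lam}.

Enumerating the 6 paths from sigma to zeta and testing each for blocking by {alpha, gamma, kappa, lam}:
  1. sigma → alpha → zeta — alpha:chain[blocks] ⇒ blocked
  2. sigma → gamma ← lam → kappa → zeta — gamma:collider[open]; lam:fork[blocks]; kappa:chain[blocks] ⇒ blocked
  3. sigma → gamma ← lam → zeta — gamma:collider[open]; lam:fork[blocks] ⇒ blocked
  4. sigma → gamma → kappa ← lam → zeta — gamma:chain[blocks]; kappa:collider[open]; lam:fork[blocks] ⇒ blocked
  5. sigma → gamma → kappa → zeta — gamma:chain[blocks]; kappa:chain[blocks] ⇒ blocked
  6. sigma → gamma → zeta — gamma:chain[blocks] ⇒ blocked
Since every path is blocked, d-separation holds.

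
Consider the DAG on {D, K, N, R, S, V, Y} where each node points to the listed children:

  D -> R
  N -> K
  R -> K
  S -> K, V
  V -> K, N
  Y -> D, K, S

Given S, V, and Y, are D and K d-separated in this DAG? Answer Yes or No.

Enumerating the 5 paths from D to K and testing each for blocking by {S, V, Y}:
Path 1: D ← Y → S → V → N → K
  Y is a fork here and Y is conditioned on, so the path is blocked at Y.
Path 2: D ← Y → S → V → K
  Y is a fork here and Y is conditioned on, so the path is blocked at Y.
Path 3: D ← Y → S → K
  Y is a fork here and Y is conditioned on, so the path is blocked at Y.
Path 4: D ← Y → K
  Y is a fork here and Y is conditioned on, so the path is blocked at Y.
Path 5: D → R → K
  R is a chain and R is not conditioned on — no node blocks this path, so it is active.
At least one path is unblocked, so d-separation fails.

No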